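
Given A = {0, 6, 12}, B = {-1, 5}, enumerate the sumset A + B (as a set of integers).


A + B = {a + b : a ∈ A, b ∈ B}.
Enumerate all |A|·|B| = 3·2 = 6 pairs (a, b) and collect distinct sums.
a = 0: 0+-1=-1, 0+5=5
a = 6: 6+-1=5, 6+5=11
a = 12: 12+-1=11, 12+5=17
Collecting distinct sums: A + B = {-1, 5, 11, 17}
|A + B| = 4

A + B = {-1, 5, 11, 17}


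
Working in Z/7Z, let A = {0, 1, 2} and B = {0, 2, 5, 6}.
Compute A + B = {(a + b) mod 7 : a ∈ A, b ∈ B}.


Work in Z/7Z: reduce every sum a + b modulo 7.
Enumerate all 12 pairs:
a = 0: 0+0=0, 0+2=2, 0+5=5, 0+6=6
a = 1: 1+0=1, 1+2=3, 1+5=6, 1+6=0
a = 2: 2+0=2, 2+2=4, 2+5=0, 2+6=1
Distinct residues collected: {0, 1, 2, 3, 4, 5, 6}
|A + B| = 7 (out of 7 total residues).

A + B = {0, 1, 2, 3, 4, 5, 6}


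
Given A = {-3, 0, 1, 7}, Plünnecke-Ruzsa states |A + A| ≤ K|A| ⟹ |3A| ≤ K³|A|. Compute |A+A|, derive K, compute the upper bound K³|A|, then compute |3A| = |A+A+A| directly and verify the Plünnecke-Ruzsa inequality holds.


|A| = 4.
Step 1: Compute A + A by enumerating all 16 pairs.
A + A = {-6, -3, -2, 0, 1, 2, 4, 7, 8, 14}, so |A + A| = 10.
Step 2: Doubling constant K = |A + A|/|A| = 10/4 = 10/4 ≈ 2.5000.
Step 3: Plünnecke-Ruzsa gives |3A| ≤ K³·|A| = (2.5000)³ · 4 ≈ 62.5000.
Step 4: Compute 3A = A + A + A directly by enumerating all triples (a,b,c) ∈ A³; |3A| = 19.
Step 5: Check 19 ≤ 62.5000? Yes ✓.

K = 10/4, Plünnecke-Ruzsa bound K³|A| ≈ 62.5000, |3A| = 19, inequality holds.


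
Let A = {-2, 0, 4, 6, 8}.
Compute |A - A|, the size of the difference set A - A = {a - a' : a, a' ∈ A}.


A - A = {a - a' : a, a' ∈ A}; |A| = 5.
Bounds: 2|A|-1 ≤ |A - A| ≤ |A|² - |A| + 1, i.e. 9 ≤ |A - A| ≤ 21.
Note: 0 ∈ A - A always (from a - a). The set is symmetric: if d ∈ A - A then -d ∈ A - A.
Enumerate nonzero differences d = a - a' with a > a' (then include -d):
Positive differences: {2, 4, 6, 8, 10}
Full difference set: {0} ∪ (positive diffs) ∪ (negative diffs).
|A - A| = 1 + 2·5 = 11 (matches direct enumeration: 11).

|A - A| = 11


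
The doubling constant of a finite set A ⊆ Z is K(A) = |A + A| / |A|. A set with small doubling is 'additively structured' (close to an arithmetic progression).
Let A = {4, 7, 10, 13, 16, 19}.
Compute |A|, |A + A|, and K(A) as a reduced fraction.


|A| = 6.
Compute A + A by enumerating all 36 pairs.
A + A = {8, 11, 14, 17, 20, 23, 26, 29, 32, 35, 38}, so |A + A| = 11.
K = |A + A| / |A| = 11/6 (already in lowest terms) ≈ 1.8333.
Reference: AP of size 6 gives K = 11/6 ≈ 1.8333; a fully generic set of size 6 gives K ≈ 3.5000.

|A| = 6, |A + A| = 11, K = 11/6.


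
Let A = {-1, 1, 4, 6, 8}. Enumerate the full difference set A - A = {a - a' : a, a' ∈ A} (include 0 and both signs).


A - A = {a - a' : a, a' ∈ A}.
Compute a - a' for each ordered pair (a, a'):
a = -1: -1--1=0, -1-1=-2, -1-4=-5, -1-6=-7, -1-8=-9
a = 1: 1--1=2, 1-1=0, 1-4=-3, 1-6=-5, 1-8=-7
a = 4: 4--1=5, 4-1=3, 4-4=0, 4-6=-2, 4-8=-4
a = 6: 6--1=7, 6-1=5, 6-4=2, 6-6=0, 6-8=-2
a = 8: 8--1=9, 8-1=7, 8-4=4, 8-6=2, 8-8=0
Collecting distinct values (and noting 0 appears from a-a):
A - A = {-9, -7, -5, -4, -3, -2, 0, 2, 3, 4, 5, 7, 9}
|A - A| = 13

A - A = {-9, -7, -5, -4, -3, -2, 0, 2, 3, 4, 5, 7, 9}


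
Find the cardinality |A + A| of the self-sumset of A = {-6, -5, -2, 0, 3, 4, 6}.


A + A = {a + a' : a, a' ∈ A}; |A| = 7.
General bounds: 2|A| - 1 ≤ |A + A| ≤ |A|(|A|+1)/2, i.e. 13 ≤ |A + A| ≤ 28.
Lower bound 2|A|-1 is attained iff A is an arithmetic progression.
Enumerate sums a + a' for a ≤ a' (symmetric, so this suffices):
a = -6: -6+-6=-12, -6+-5=-11, -6+-2=-8, -6+0=-6, -6+3=-3, -6+4=-2, -6+6=0
a = -5: -5+-5=-10, -5+-2=-7, -5+0=-5, -5+3=-2, -5+4=-1, -5+6=1
a = -2: -2+-2=-4, -2+0=-2, -2+3=1, -2+4=2, -2+6=4
a = 0: 0+0=0, 0+3=3, 0+4=4, 0+6=6
a = 3: 3+3=6, 3+4=7, 3+6=9
a = 4: 4+4=8, 4+6=10
a = 6: 6+6=12
Distinct sums: {-12, -11, -10, -8, -7, -6, -5, -4, -3, -2, -1, 0, 1, 2, 3, 4, 6, 7, 8, 9, 10, 12}
|A + A| = 22

|A + A| = 22


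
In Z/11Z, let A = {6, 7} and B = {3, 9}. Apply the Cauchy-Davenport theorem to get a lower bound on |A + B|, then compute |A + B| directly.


Cauchy-Davenport: |A + B| ≥ min(p, |A| + |B| - 1) for A, B nonempty in Z/pZ.
|A| = 2, |B| = 2, p = 11.
CD lower bound = min(11, 2 + 2 - 1) = min(11, 3) = 3.
Compute A + B mod 11 directly:
a = 6: 6+3=9, 6+9=4
a = 7: 7+3=10, 7+9=5
A + B = {4, 5, 9, 10}, so |A + B| = 4.
Verify: 4 ≥ 3? Yes ✓.

CD lower bound = 3, actual |A + B| = 4.


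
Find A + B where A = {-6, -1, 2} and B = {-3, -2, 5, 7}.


A + B = {a + b : a ∈ A, b ∈ B}.
Enumerate all |A|·|B| = 3·4 = 12 pairs (a, b) and collect distinct sums.
a = -6: -6+-3=-9, -6+-2=-8, -6+5=-1, -6+7=1
a = -1: -1+-3=-4, -1+-2=-3, -1+5=4, -1+7=6
a = 2: 2+-3=-1, 2+-2=0, 2+5=7, 2+7=9
Collecting distinct sums: A + B = {-9, -8, -4, -3, -1, 0, 1, 4, 6, 7, 9}
|A + B| = 11

A + B = {-9, -8, -4, -3, -1, 0, 1, 4, 6, 7, 9}


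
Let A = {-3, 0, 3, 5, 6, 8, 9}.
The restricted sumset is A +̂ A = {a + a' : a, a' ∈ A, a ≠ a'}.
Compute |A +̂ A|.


Restricted sumset: A +̂ A = {a + a' : a ∈ A, a' ∈ A, a ≠ a'}.
Equivalently, take A + A and drop any sum 2a that is achievable ONLY as a + a for a ∈ A (i.e. sums representable only with equal summands).
Enumerate pairs (a, a') with a < a' (symmetric, so each unordered pair gives one sum; this covers all a ≠ a'):
  -3 + 0 = -3
  -3 + 3 = 0
  -3 + 5 = 2
  -3 + 6 = 3
  -3 + 8 = 5
  -3 + 9 = 6
  0 + 3 = 3
  0 + 5 = 5
  0 + 6 = 6
  0 + 8 = 8
  0 + 9 = 9
  3 + 5 = 8
  3 + 6 = 9
  3 + 8 = 11
  3 + 9 = 12
  5 + 6 = 11
  5 + 8 = 13
  5 + 9 = 14
  6 + 8 = 14
  6 + 9 = 15
  8 + 9 = 17
Collected distinct sums: {-3, 0, 2, 3, 5, 6, 8, 9, 11, 12, 13, 14, 15, 17}
|A +̂ A| = 14
(Reference bound: |A +̂ A| ≥ 2|A| - 3 for |A| ≥ 2, with |A| = 7 giving ≥ 11.)

|A +̂ A| = 14


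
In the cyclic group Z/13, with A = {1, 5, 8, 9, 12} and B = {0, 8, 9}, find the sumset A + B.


Work in Z/13Z: reduce every sum a + b modulo 13.
Enumerate all 15 pairs:
a = 1: 1+0=1, 1+8=9, 1+9=10
a = 5: 5+0=5, 5+8=0, 5+9=1
a = 8: 8+0=8, 8+8=3, 8+9=4
a = 9: 9+0=9, 9+8=4, 9+9=5
a = 12: 12+0=12, 12+8=7, 12+9=8
Distinct residues collected: {0, 1, 3, 4, 5, 7, 8, 9, 10, 12}
|A + B| = 10 (out of 13 total residues).

A + B = {0, 1, 3, 4, 5, 7, 8, 9, 10, 12}


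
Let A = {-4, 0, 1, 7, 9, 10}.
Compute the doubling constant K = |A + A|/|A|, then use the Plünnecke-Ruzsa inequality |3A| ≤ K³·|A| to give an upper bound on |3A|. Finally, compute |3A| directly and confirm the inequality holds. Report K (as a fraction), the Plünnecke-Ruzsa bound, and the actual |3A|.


|A| = 6.
Step 1: Compute A + A by enumerating all 36 pairs.
A + A = {-8, -4, -3, 0, 1, 2, 3, 5, 6, 7, 8, 9, 10, 11, 14, 16, 17, 18, 19, 20}, so |A + A| = 20.
Step 2: Doubling constant K = |A + A|/|A| = 20/6 = 20/6 ≈ 3.3333.
Step 3: Plünnecke-Ruzsa gives |3A| ≤ K³·|A| = (3.3333)³ · 6 ≈ 222.2222.
Step 4: Compute 3A = A + A + A directly by enumerating all triples (a,b,c) ∈ A³; |3A| = 37.
Step 5: Check 37 ≤ 222.2222? Yes ✓.

K = 20/6, Plünnecke-Ruzsa bound K³|A| ≈ 222.2222, |3A| = 37, inequality holds.


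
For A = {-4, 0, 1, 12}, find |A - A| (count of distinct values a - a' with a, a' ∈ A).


A - A = {a - a' : a, a' ∈ A}; |A| = 4.
Bounds: 2|A|-1 ≤ |A - A| ≤ |A|² - |A| + 1, i.e. 7 ≤ |A - A| ≤ 13.
Note: 0 ∈ A - A always (from a - a). The set is symmetric: if d ∈ A - A then -d ∈ A - A.
Enumerate nonzero differences d = a - a' with a > a' (then include -d):
Positive differences: {1, 4, 5, 11, 12, 16}
Full difference set: {0} ∪ (positive diffs) ∪ (negative diffs).
|A - A| = 1 + 2·6 = 13 (matches direct enumeration: 13).

|A - A| = 13


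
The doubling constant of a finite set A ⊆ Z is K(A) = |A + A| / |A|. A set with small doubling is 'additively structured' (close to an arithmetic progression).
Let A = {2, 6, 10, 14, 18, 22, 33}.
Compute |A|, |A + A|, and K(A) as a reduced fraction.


|A| = 7.
Compute A + A by enumerating all 49 pairs.
A + A = {4, 8, 12, 16, 20, 24, 28, 32, 35, 36, 39, 40, 43, 44, 47, 51, 55, 66}, so |A + A| = 18.
K = |A + A| / |A| = 18/7 (already in lowest terms) ≈ 2.5714.
Reference: AP of size 7 gives K = 13/7 ≈ 1.8571; a fully generic set of size 7 gives K ≈ 4.0000.

|A| = 7, |A + A| = 18, K = 18/7.


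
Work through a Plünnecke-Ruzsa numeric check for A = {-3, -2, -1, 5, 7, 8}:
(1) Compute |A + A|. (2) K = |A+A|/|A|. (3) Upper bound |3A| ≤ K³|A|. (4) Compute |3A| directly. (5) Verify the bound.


|A| = 6.
Step 1: Compute A + A by enumerating all 36 pairs.
A + A = {-6, -5, -4, -3, -2, 2, 3, 4, 5, 6, 7, 10, 12, 13, 14, 15, 16}, so |A + A| = 17.
Step 2: Doubling constant K = |A + A|/|A| = 17/6 = 17/6 ≈ 2.8333.
Step 3: Plünnecke-Ruzsa gives |3A| ≤ K³·|A| = (2.8333)³ · 6 ≈ 136.4722.
Step 4: Compute 3A = A + A + A directly by enumerating all triples (a,b,c) ∈ A³; |3A| = 32.
Step 5: Check 32 ≤ 136.4722? Yes ✓.

K = 17/6, Plünnecke-Ruzsa bound K³|A| ≈ 136.4722, |3A| = 32, inequality holds.


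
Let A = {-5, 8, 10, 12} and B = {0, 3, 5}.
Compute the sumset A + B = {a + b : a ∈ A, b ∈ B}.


A + B = {a + b : a ∈ A, b ∈ B}.
Enumerate all |A|·|B| = 4·3 = 12 pairs (a, b) and collect distinct sums.
a = -5: -5+0=-5, -5+3=-2, -5+5=0
a = 8: 8+0=8, 8+3=11, 8+5=13
a = 10: 10+0=10, 10+3=13, 10+5=15
a = 12: 12+0=12, 12+3=15, 12+5=17
Collecting distinct sums: A + B = {-5, -2, 0, 8, 10, 11, 12, 13, 15, 17}
|A + B| = 10

A + B = {-5, -2, 0, 8, 10, 11, 12, 13, 15, 17}


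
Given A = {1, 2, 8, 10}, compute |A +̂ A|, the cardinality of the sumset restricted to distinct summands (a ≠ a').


Restricted sumset: A +̂ A = {a + a' : a ∈ A, a' ∈ A, a ≠ a'}.
Equivalently, take A + A and drop any sum 2a that is achievable ONLY as a + a for a ∈ A (i.e. sums representable only with equal summands).
Enumerate pairs (a, a') with a < a' (symmetric, so each unordered pair gives one sum; this covers all a ≠ a'):
  1 + 2 = 3
  1 + 8 = 9
  1 + 10 = 11
  2 + 8 = 10
  2 + 10 = 12
  8 + 10 = 18
Collected distinct sums: {3, 9, 10, 11, 12, 18}
|A +̂ A| = 6
(Reference bound: |A +̂ A| ≥ 2|A| - 3 for |A| ≥ 2, with |A| = 4 giving ≥ 5.)

|A +̂ A| = 6


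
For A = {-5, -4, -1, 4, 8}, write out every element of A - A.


A - A = {a - a' : a, a' ∈ A}.
Compute a - a' for each ordered pair (a, a'):
a = -5: -5--5=0, -5--4=-1, -5--1=-4, -5-4=-9, -5-8=-13
a = -4: -4--5=1, -4--4=0, -4--1=-3, -4-4=-8, -4-8=-12
a = -1: -1--5=4, -1--4=3, -1--1=0, -1-4=-5, -1-8=-9
a = 4: 4--5=9, 4--4=8, 4--1=5, 4-4=0, 4-8=-4
a = 8: 8--5=13, 8--4=12, 8--1=9, 8-4=4, 8-8=0
Collecting distinct values (and noting 0 appears from a-a):
A - A = {-13, -12, -9, -8, -5, -4, -3, -1, 0, 1, 3, 4, 5, 8, 9, 12, 13}
|A - A| = 17

A - A = {-13, -12, -9, -8, -5, -4, -3, -1, 0, 1, 3, 4, 5, 8, 9, 12, 13}


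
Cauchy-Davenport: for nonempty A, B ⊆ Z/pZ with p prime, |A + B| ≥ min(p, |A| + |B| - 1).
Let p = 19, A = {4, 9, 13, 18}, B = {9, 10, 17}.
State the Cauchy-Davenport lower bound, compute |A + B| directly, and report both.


Cauchy-Davenport: |A + B| ≥ min(p, |A| + |B| - 1) for A, B nonempty in Z/pZ.
|A| = 4, |B| = 3, p = 19.
CD lower bound = min(19, 4 + 3 - 1) = min(19, 6) = 6.
Compute A + B mod 19 directly:
a = 4: 4+9=13, 4+10=14, 4+17=2
a = 9: 9+9=18, 9+10=0, 9+17=7
a = 13: 13+9=3, 13+10=4, 13+17=11
a = 18: 18+9=8, 18+10=9, 18+17=16
A + B = {0, 2, 3, 4, 7, 8, 9, 11, 13, 14, 16, 18}, so |A + B| = 12.
Verify: 12 ≥ 6? Yes ✓.

CD lower bound = 6, actual |A + B| = 12.


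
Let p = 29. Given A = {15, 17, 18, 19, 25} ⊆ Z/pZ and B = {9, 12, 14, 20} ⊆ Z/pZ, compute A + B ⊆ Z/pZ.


Work in Z/29Z: reduce every sum a + b modulo 29.
Enumerate all 20 pairs:
a = 15: 15+9=24, 15+12=27, 15+14=0, 15+20=6
a = 17: 17+9=26, 17+12=0, 17+14=2, 17+20=8
a = 18: 18+9=27, 18+12=1, 18+14=3, 18+20=9
a = 19: 19+9=28, 19+12=2, 19+14=4, 19+20=10
a = 25: 25+9=5, 25+12=8, 25+14=10, 25+20=16
Distinct residues collected: {0, 1, 2, 3, 4, 5, 6, 8, 9, 10, 16, 24, 26, 27, 28}
|A + B| = 15 (out of 29 total residues).

A + B = {0, 1, 2, 3, 4, 5, 6, 8, 9, 10, 16, 24, 26, 27, 28}


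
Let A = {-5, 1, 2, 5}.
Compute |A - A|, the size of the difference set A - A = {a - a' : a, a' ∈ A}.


A - A = {a - a' : a, a' ∈ A}; |A| = 4.
Bounds: 2|A|-1 ≤ |A - A| ≤ |A|² - |A| + 1, i.e. 7 ≤ |A - A| ≤ 13.
Note: 0 ∈ A - A always (from a - a). The set is symmetric: if d ∈ A - A then -d ∈ A - A.
Enumerate nonzero differences d = a - a' with a > a' (then include -d):
Positive differences: {1, 3, 4, 6, 7, 10}
Full difference set: {0} ∪ (positive diffs) ∪ (negative diffs).
|A - A| = 1 + 2·6 = 13 (matches direct enumeration: 13).

|A - A| = 13


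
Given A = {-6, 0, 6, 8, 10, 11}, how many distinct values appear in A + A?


A + A = {a + a' : a, a' ∈ A}; |A| = 6.
General bounds: 2|A| - 1 ≤ |A + A| ≤ |A|(|A|+1)/2, i.e. 11 ≤ |A + A| ≤ 21.
Lower bound 2|A|-1 is attained iff A is an arithmetic progression.
Enumerate sums a + a' for a ≤ a' (symmetric, so this suffices):
a = -6: -6+-6=-12, -6+0=-6, -6+6=0, -6+8=2, -6+10=4, -6+11=5
a = 0: 0+0=0, 0+6=6, 0+8=8, 0+10=10, 0+11=11
a = 6: 6+6=12, 6+8=14, 6+10=16, 6+11=17
a = 8: 8+8=16, 8+10=18, 8+11=19
a = 10: 10+10=20, 10+11=21
a = 11: 11+11=22
Distinct sums: {-12, -6, 0, 2, 4, 5, 6, 8, 10, 11, 12, 14, 16, 17, 18, 19, 20, 21, 22}
|A + A| = 19

|A + A| = 19


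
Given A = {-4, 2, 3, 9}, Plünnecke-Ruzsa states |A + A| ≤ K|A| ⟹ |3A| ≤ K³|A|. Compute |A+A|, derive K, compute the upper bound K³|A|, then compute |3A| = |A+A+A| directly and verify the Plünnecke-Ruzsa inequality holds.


|A| = 4.
Step 1: Compute A + A by enumerating all 16 pairs.
A + A = {-8, -2, -1, 4, 5, 6, 11, 12, 18}, so |A + A| = 9.
Step 2: Doubling constant K = |A + A|/|A| = 9/4 = 9/4 ≈ 2.2500.
Step 3: Plünnecke-Ruzsa gives |3A| ≤ K³·|A| = (2.2500)³ · 4 ≈ 45.5625.
Step 4: Compute 3A = A + A + A directly by enumerating all triples (a,b,c) ∈ A³; |3A| = 16.
Step 5: Check 16 ≤ 45.5625? Yes ✓.

K = 9/4, Plünnecke-Ruzsa bound K³|A| ≈ 45.5625, |3A| = 16, inequality holds.


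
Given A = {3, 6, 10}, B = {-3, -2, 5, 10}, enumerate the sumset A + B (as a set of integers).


A + B = {a + b : a ∈ A, b ∈ B}.
Enumerate all |A|·|B| = 3·4 = 12 pairs (a, b) and collect distinct sums.
a = 3: 3+-3=0, 3+-2=1, 3+5=8, 3+10=13
a = 6: 6+-3=3, 6+-2=4, 6+5=11, 6+10=16
a = 10: 10+-3=7, 10+-2=8, 10+5=15, 10+10=20
Collecting distinct sums: A + B = {0, 1, 3, 4, 7, 8, 11, 13, 15, 16, 20}
|A + B| = 11

A + B = {0, 1, 3, 4, 7, 8, 11, 13, 15, 16, 20}


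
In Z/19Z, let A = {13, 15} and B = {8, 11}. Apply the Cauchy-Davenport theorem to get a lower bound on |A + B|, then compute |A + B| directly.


Cauchy-Davenport: |A + B| ≥ min(p, |A| + |B| - 1) for A, B nonempty in Z/pZ.
|A| = 2, |B| = 2, p = 19.
CD lower bound = min(19, 2 + 2 - 1) = min(19, 3) = 3.
Compute A + B mod 19 directly:
a = 13: 13+8=2, 13+11=5
a = 15: 15+8=4, 15+11=7
A + B = {2, 4, 5, 7}, so |A + B| = 4.
Verify: 4 ≥ 3? Yes ✓.

CD lower bound = 3, actual |A + B| = 4.


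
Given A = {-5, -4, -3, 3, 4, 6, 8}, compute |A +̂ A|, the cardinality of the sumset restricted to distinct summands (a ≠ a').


Restricted sumset: A +̂ A = {a + a' : a ∈ A, a' ∈ A, a ≠ a'}.
Equivalently, take A + A and drop any sum 2a that is achievable ONLY as a + a for a ∈ A (i.e. sums representable only with equal summands).
Enumerate pairs (a, a') with a < a' (symmetric, so each unordered pair gives one sum; this covers all a ≠ a'):
  -5 + -4 = -9
  -5 + -3 = -8
  -5 + 3 = -2
  -5 + 4 = -1
  -5 + 6 = 1
  -5 + 8 = 3
  -4 + -3 = -7
  -4 + 3 = -1
  -4 + 4 = 0
  -4 + 6 = 2
  -4 + 8 = 4
  -3 + 3 = 0
  -3 + 4 = 1
  -3 + 6 = 3
  -3 + 8 = 5
  3 + 4 = 7
  3 + 6 = 9
  3 + 8 = 11
  4 + 6 = 10
  4 + 8 = 12
  6 + 8 = 14
Collected distinct sums: {-9, -8, -7, -2, -1, 0, 1, 2, 3, 4, 5, 7, 9, 10, 11, 12, 14}
|A +̂ A| = 17
(Reference bound: |A +̂ A| ≥ 2|A| - 3 for |A| ≥ 2, with |A| = 7 giving ≥ 11.)

|A +̂ A| = 17


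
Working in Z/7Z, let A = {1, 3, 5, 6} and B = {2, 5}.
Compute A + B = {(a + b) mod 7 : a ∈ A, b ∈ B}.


Work in Z/7Z: reduce every sum a + b modulo 7.
Enumerate all 8 pairs:
a = 1: 1+2=3, 1+5=6
a = 3: 3+2=5, 3+5=1
a = 5: 5+2=0, 5+5=3
a = 6: 6+2=1, 6+5=4
Distinct residues collected: {0, 1, 3, 4, 5, 6}
|A + B| = 6 (out of 7 total residues).

A + B = {0, 1, 3, 4, 5, 6}


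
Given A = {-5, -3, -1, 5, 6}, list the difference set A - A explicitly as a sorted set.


A - A = {a - a' : a, a' ∈ A}.
Compute a - a' for each ordered pair (a, a'):
a = -5: -5--5=0, -5--3=-2, -5--1=-4, -5-5=-10, -5-6=-11
a = -3: -3--5=2, -3--3=0, -3--1=-2, -3-5=-8, -3-6=-9
a = -1: -1--5=4, -1--3=2, -1--1=0, -1-5=-6, -1-6=-7
a = 5: 5--5=10, 5--3=8, 5--1=6, 5-5=0, 5-6=-1
a = 6: 6--5=11, 6--3=9, 6--1=7, 6-5=1, 6-6=0
Collecting distinct values (and noting 0 appears from a-a):
A - A = {-11, -10, -9, -8, -7, -6, -4, -2, -1, 0, 1, 2, 4, 6, 7, 8, 9, 10, 11}
|A - A| = 19

A - A = {-11, -10, -9, -8, -7, -6, -4, -2, -1, 0, 1, 2, 4, 6, 7, 8, 9, 10, 11}


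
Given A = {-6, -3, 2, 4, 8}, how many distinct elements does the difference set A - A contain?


A - A = {a - a' : a, a' ∈ A}; |A| = 5.
Bounds: 2|A|-1 ≤ |A - A| ≤ |A|² - |A| + 1, i.e. 9 ≤ |A - A| ≤ 21.
Note: 0 ∈ A - A always (from a - a). The set is symmetric: if d ∈ A - A then -d ∈ A - A.
Enumerate nonzero differences d = a - a' with a > a' (then include -d):
Positive differences: {2, 3, 4, 5, 6, 7, 8, 10, 11, 14}
Full difference set: {0} ∪ (positive diffs) ∪ (negative diffs).
|A - A| = 1 + 2·10 = 21 (matches direct enumeration: 21).

|A - A| = 21


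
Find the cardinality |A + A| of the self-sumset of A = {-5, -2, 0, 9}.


A + A = {a + a' : a, a' ∈ A}; |A| = 4.
General bounds: 2|A| - 1 ≤ |A + A| ≤ |A|(|A|+1)/2, i.e. 7 ≤ |A + A| ≤ 10.
Lower bound 2|A|-1 is attained iff A is an arithmetic progression.
Enumerate sums a + a' for a ≤ a' (symmetric, so this suffices):
a = -5: -5+-5=-10, -5+-2=-7, -5+0=-5, -5+9=4
a = -2: -2+-2=-4, -2+0=-2, -2+9=7
a = 0: 0+0=0, 0+9=9
a = 9: 9+9=18
Distinct sums: {-10, -7, -5, -4, -2, 0, 4, 7, 9, 18}
|A + A| = 10

|A + A| = 10


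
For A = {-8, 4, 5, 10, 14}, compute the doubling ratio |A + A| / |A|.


|A| = 5.
Compute A + A by enumerating all 25 pairs.
A + A = {-16, -4, -3, 2, 6, 8, 9, 10, 14, 15, 18, 19, 20, 24, 28}, so |A + A| = 15.
K = |A + A| / |A| = 15/5 = 3/1 ≈ 3.0000.
Reference: AP of size 5 gives K = 9/5 ≈ 1.8000; a fully generic set of size 5 gives K ≈ 3.0000.

|A| = 5, |A + A| = 15, K = 15/5 = 3/1.


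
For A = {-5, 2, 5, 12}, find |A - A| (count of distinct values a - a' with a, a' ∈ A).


A - A = {a - a' : a, a' ∈ A}; |A| = 4.
Bounds: 2|A|-1 ≤ |A - A| ≤ |A|² - |A| + 1, i.e. 7 ≤ |A - A| ≤ 13.
Note: 0 ∈ A - A always (from a - a). The set is symmetric: if d ∈ A - A then -d ∈ A - A.
Enumerate nonzero differences d = a - a' with a > a' (then include -d):
Positive differences: {3, 7, 10, 17}
Full difference set: {0} ∪ (positive diffs) ∪ (negative diffs).
|A - A| = 1 + 2·4 = 9 (matches direct enumeration: 9).

|A - A| = 9


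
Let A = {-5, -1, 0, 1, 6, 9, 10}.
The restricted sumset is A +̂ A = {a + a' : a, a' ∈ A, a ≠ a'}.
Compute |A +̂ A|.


Restricted sumset: A +̂ A = {a + a' : a ∈ A, a' ∈ A, a ≠ a'}.
Equivalently, take A + A and drop any sum 2a that is achievable ONLY as a + a for a ∈ A (i.e. sums representable only with equal summands).
Enumerate pairs (a, a') with a < a' (symmetric, so each unordered pair gives one sum; this covers all a ≠ a'):
  -5 + -1 = -6
  -5 + 0 = -5
  -5 + 1 = -4
  -5 + 6 = 1
  -5 + 9 = 4
  -5 + 10 = 5
  -1 + 0 = -1
  -1 + 1 = 0
  -1 + 6 = 5
  -1 + 9 = 8
  -1 + 10 = 9
  0 + 1 = 1
  0 + 6 = 6
  0 + 9 = 9
  0 + 10 = 10
  1 + 6 = 7
  1 + 9 = 10
  1 + 10 = 11
  6 + 9 = 15
  6 + 10 = 16
  9 + 10 = 19
Collected distinct sums: {-6, -5, -4, -1, 0, 1, 4, 5, 6, 7, 8, 9, 10, 11, 15, 16, 19}
|A +̂ A| = 17
(Reference bound: |A +̂ A| ≥ 2|A| - 3 for |A| ≥ 2, with |A| = 7 giving ≥ 11.)

|A +̂ A| = 17


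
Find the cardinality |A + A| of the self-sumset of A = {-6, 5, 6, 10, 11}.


A + A = {a + a' : a, a' ∈ A}; |A| = 5.
General bounds: 2|A| - 1 ≤ |A + A| ≤ |A|(|A|+1)/2, i.e. 9 ≤ |A + A| ≤ 15.
Lower bound 2|A|-1 is attained iff A is an arithmetic progression.
Enumerate sums a + a' for a ≤ a' (symmetric, so this suffices):
a = -6: -6+-6=-12, -6+5=-1, -6+6=0, -6+10=4, -6+11=5
a = 5: 5+5=10, 5+6=11, 5+10=15, 5+11=16
a = 6: 6+6=12, 6+10=16, 6+11=17
a = 10: 10+10=20, 10+11=21
a = 11: 11+11=22
Distinct sums: {-12, -1, 0, 4, 5, 10, 11, 12, 15, 16, 17, 20, 21, 22}
|A + A| = 14

|A + A| = 14


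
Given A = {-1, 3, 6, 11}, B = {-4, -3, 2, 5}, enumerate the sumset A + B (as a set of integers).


A + B = {a + b : a ∈ A, b ∈ B}.
Enumerate all |A|·|B| = 4·4 = 16 pairs (a, b) and collect distinct sums.
a = -1: -1+-4=-5, -1+-3=-4, -1+2=1, -1+5=4
a = 3: 3+-4=-1, 3+-3=0, 3+2=5, 3+5=8
a = 6: 6+-4=2, 6+-3=3, 6+2=8, 6+5=11
a = 11: 11+-4=7, 11+-3=8, 11+2=13, 11+5=16
Collecting distinct sums: A + B = {-5, -4, -1, 0, 1, 2, 3, 4, 5, 7, 8, 11, 13, 16}
|A + B| = 14

A + B = {-5, -4, -1, 0, 1, 2, 3, 4, 5, 7, 8, 11, 13, 16}


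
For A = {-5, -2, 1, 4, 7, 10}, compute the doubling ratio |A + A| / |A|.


|A| = 6.
Compute A + A by enumerating all 36 pairs.
A + A = {-10, -7, -4, -1, 2, 5, 8, 11, 14, 17, 20}, so |A + A| = 11.
K = |A + A| / |A| = 11/6 (already in lowest terms) ≈ 1.8333.
Reference: AP of size 6 gives K = 11/6 ≈ 1.8333; a fully generic set of size 6 gives K ≈ 3.5000.

|A| = 6, |A + A| = 11, K = 11/6.


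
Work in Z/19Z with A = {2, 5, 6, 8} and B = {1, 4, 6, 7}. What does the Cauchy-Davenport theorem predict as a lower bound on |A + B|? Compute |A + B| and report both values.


Cauchy-Davenport: |A + B| ≥ min(p, |A| + |B| - 1) for A, B nonempty in Z/pZ.
|A| = 4, |B| = 4, p = 19.
CD lower bound = min(19, 4 + 4 - 1) = min(19, 7) = 7.
Compute A + B mod 19 directly:
a = 2: 2+1=3, 2+4=6, 2+6=8, 2+7=9
a = 5: 5+1=6, 5+4=9, 5+6=11, 5+7=12
a = 6: 6+1=7, 6+4=10, 6+6=12, 6+7=13
a = 8: 8+1=9, 8+4=12, 8+6=14, 8+7=15
A + B = {3, 6, 7, 8, 9, 10, 11, 12, 13, 14, 15}, so |A + B| = 11.
Verify: 11 ≥ 7? Yes ✓.

CD lower bound = 7, actual |A + B| = 11.


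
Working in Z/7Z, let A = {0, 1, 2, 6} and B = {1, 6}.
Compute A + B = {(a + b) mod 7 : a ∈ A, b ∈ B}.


Work in Z/7Z: reduce every sum a + b modulo 7.
Enumerate all 8 pairs:
a = 0: 0+1=1, 0+6=6
a = 1: 1+1=2, 1+6=0
a = 2: 2+1=3, 2+6=1
a = 6: 6+1=0, 6+6=5
Distinct residues collected: {0, 1, 2, 3, 5, 6}
|A + B| = 6 (out of 7 total residues).

A + B = {0, 1, 2, 3, 5, 6}


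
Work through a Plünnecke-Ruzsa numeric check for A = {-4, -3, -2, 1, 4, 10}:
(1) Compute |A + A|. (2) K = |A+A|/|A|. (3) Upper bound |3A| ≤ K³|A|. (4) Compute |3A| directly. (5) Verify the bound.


|A| = 6.
Step 1: Compute A + A by enumerating all 36 pairs.
A + A = {-8, -7, -6, -5, -4, -3, -2, -1, 0, 1, 2, 5, 6, 7, 8, 11, 14, 20}, so |A + A| = 18.
Step 2: Doubling constant K = |A + A|/|A| = 18/6 = 18/6 ≈ 3.0000.
Step 3: Plünnecke-Ruzsa gives |3A| ≤ K³·|A| = (3.0000)³ · 6 ≈ 162.0000.
Step 4: Compute 3A = A + A + A directly by enumerating all triples (a,b,c) ∈ A³; |3A| = 32.
Step 5: Check 32 ≤ 162.0000? Yes ✓.

K = 18/6, Plünnecke-Ruzsa bound K³|A| ≈ 162.0000, |3A| = 32, inequality holds.


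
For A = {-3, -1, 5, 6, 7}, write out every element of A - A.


A - A = {a - a' : a, a' ∈ A}.
Compute a - a' for each ordered pair (a, a'):
a = -3: -3--3=0, -3--1=-2, -3-5=-8, -3-6=-9, -3-7=-10
a = -1: -1--3=2, -1--1=0, -1-5=-6, -1-6=-7, -1-7=-8
a = 5: 5--3=8, 5--1=6, 5-5=0, 5-6=-1, 5-7=-2
a = 6: 6--3=9, 6--1=7, 6-5=1, 6-6=0, 6-7=-1
a = 7: 7--3=10, 7--1=8, 7-5=2, 7-6=1, 7-7=0
Collecting distinct values (and noting 0 appears from a-a):
A - A = {-10, -9, -8, -7, -6, -2, -1, 0, 1, 2, 6, 7, 8, 9, 10}
|A - A| = 15

A - A = {-10, -9, -8, -7, -6, -2, -1, 0, 1, 2, 6, 7, 8, 9, 10}


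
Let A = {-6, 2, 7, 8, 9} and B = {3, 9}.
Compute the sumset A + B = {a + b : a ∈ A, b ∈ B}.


A + B = {a + b : a ∈ A, b ∈ B}.
Enumerate all |A|·|B| = 5·2 = 10 pairs (a, b) and collect distinct sums.
a = -6: -6+3=-3, -6+9=3
a = 2: 2+3=5, 2+9=11
a = 7: 7+3=10, 7+9=16
a = 8: 8+3=11, 8+9=17
a = 9: 9+3=12, 9+9=18
Collecting distinct sums: A + B = {-3, 3, 5, 10, 11, 12, 16, 17, 18}
|A + B| = 9

A + B = {-3, 3, 5, 10, 11, 12, 16, 17, 18}


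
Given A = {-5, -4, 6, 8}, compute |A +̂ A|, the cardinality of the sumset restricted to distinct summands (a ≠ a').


Restricted sumset: A +̂ A = {a + a' : a ∈ A, a' ∈ A, a ≠ a'}.
Equivalently, take A + A and drop any sum 2a that is achievable ONLY as a + a for a ∈ A (i.e. sums representable only with equal summands).
Enumerate pairs (a, a') with a < a' (symmetric, so each unordered pair gives one sum; this covers all a ≠ a'):
  -5 + -4 = -9
  -5 + 6 = 1
  -5 + 8 = 3
  -4 + 6 = 2
  -4 + 8 = 4
  6 + 8 = 14
Collected distinct sums: {-9, 1, 2, 3, 4, 14}
|A +̂ A| = 6
(Reference bound: |A +̂ A| ≥ 2|A| - 3 for |A| ≥ 2, with |A| = 4 giving ≥ 5.)

|A +̂ A| = 6


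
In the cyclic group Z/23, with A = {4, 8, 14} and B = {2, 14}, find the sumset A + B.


Work in Z/23Z: reduce every sum a + b modulo 23.
Enumerate all 6 pairs:
a = 4: 4+2=6, 4+14=18
a = 8: 8+2=10, 8+14=22
a = 14: 14+2=16, 14+14=5
Distinct residues collected: {5, 6, 10, 16, 18, 22}
|A + B| = 6 (out of 23 total residues).

A + B = {5, 6, 10, 16, 18, 22}


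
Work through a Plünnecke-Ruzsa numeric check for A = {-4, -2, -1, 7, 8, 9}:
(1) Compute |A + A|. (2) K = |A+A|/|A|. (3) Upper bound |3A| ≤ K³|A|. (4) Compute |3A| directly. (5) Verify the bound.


|A| = 6.
Step 1: Compute A + A by enumerating all 36 pairs.
A + A = {-8, -6, -5, -4, -3, -2, 3, 4, 5, 6, 7, 8, 14, 15, 16, 17, 18}, so |A + A| = 17.
Step 2: Doubling constant K = |A + A|/|A| = 17/6 = 17/6 ≈ 2.8333.
Step 3: Plünnecke-Ruzsa gives |3A| ≤ K³·|A| = (2.8333)³ · 6 ≈ 136.4722.
Step 4: Compute 3A = A + A + A directly by enumerating all triples (a,b,c) ∈ A³; |3A| = 33.
Step 5: Check 33 ≤ 136.4722? Yes ✓.

K = 17/6, Plünnecke-Ruzsa bound K³|A| ≈ 136.4722, |3A| = 33, inequality holds.


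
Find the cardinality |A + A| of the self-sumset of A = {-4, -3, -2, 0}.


A + A = {a + a' : a, a' ∈ A}; |A| = 4.
General bounds: 2|A| - 1 ≤ |A + A| ≤ |A|(|A|+1)/2, i.e. 7 ≤ |A + A| ≤ 10.
Lower bound 2|A|-1 is attained iff A is an arithmetic progression.
Enumerate sums a + a' for a ≤ a' (symmetric, so this suffices):
a = -4: -4+-4=-8, -4+-3=-7, -4+-2=-6, -4+0=-4
a = -3: -3+-3=-6, -3+-2=-5, -3+0=-3
a = -2: -2+-2=-4, -2+0=-2
a = 0: 0+0=0
Distinct sums: {-8, -7, -6, -5, -4, -3, -2, 0}
|A + A| = 8

|A + A| = 8


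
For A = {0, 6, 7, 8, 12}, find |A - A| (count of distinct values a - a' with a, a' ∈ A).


A - A = {a - a' : a, a' ∈ A}; |A| = 5.
Bounds: 2|A|-1 ≤ |A - A| ≤ |A|² - |A| + 1, i.e. 9 ≤ |A - A| ≤ 21.
Note: 0 ∈ A - A always (from a - a). The set is symmetric: if d ∈ A - A then -d ∈ A - A.
Enumerate nonzero differences d = a - a' with a > a' (then include -d):
Positive differences: {1, 2, 4, 5, 6, 7, 8, 12}
Full difference set: {0} ∪ (positive diffs) ∪ (negative diffs).
|A - A| = 1 + 2·8 = 17 (matches direct enumeration: 17).

|A - A| = 17


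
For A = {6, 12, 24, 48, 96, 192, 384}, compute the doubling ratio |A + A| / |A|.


|A| = 7.
Compute A + A by enumerating all 49 pairs.
A + A = {12, 18, 24, 30, 36, 48, 54, 60, 72, 96, 102, 108, 120, 144, 192, 198, 204, 216, 240, 288, 384, 390, 396, 408, 432, 480, 576, 768}, so |A + A| = 28.
K = |A + A| / |A| = 28/7 = 4/1 ≈ 4.0000.
Reference: AP of size 7 gives K = 13/7 ≈ 1.8571; a fully generic set of size 7 gives K ≈ 4.0000.

|A| = 7, |A + A| = 28, K = 28/7 = 4/1.


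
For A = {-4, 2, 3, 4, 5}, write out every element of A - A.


A - A = {a - a' : a, a' ∈ A}.
Compute a - a' for each ordered pair (a, a'):
a = -4: -4--4=0, -4-2=-6, -4-3=-7, -4-4=-8, -4-5=-9
a = 2: 2--4=6, 2-2=0, 2-3=-1, 2-4=-2, 2-5=-3
a = 3: 3--4=7, 3-2=1, 3-3=0, 3-4=-1, 3-5=-2
a = 4: 4--4=8, 4-2=2, 4-3=1, 4-4=0, 4-5=-1
a = 5: 5--4=9, 5-2=3, 5-3=2, 5-4=1, 5-5=0
Collecting distinct values (and noting 0 appears from a-a):
A - A = {-9, -8, -7, -6, -3, -2, -1, 0, 1, 2, 3, 6, 7, 8, 9}
|A - A| = 15

A - A = {-9, -8, -7, -6, -3, -2, -1, 0, 1, 2, 3, 6, 7, 8, 9}


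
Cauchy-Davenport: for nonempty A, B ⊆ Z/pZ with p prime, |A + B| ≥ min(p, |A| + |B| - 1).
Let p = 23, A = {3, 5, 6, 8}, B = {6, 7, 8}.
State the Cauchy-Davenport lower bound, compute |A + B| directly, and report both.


Cauchy-Davenport: |A + B| ≥ min(p, |A| + |B| - 1) for A, B nonempty in Z/pZ.
|A| = 4, |B| = 3, p = 23.
CD lower bound = min(23, 4 + 3 - 1) = min(23, 6) = 6.
Compute A + B mod 23 directly:
a = 3: 3+6=9, 3+7=10, 3+8=11
a = 5: 5+6=11, 5+7=12, 5+8=13
a = 6: 6+6=12, 6+7=13, 6+8=14
a = 8: 8+6=14, 8+7=15, 8+8=16
A + B = {9, 10, 11, 12, 13, 14, 15, 16}, so |A + B| = 8.
Verify: 8 ≥ 6? Yes ✓.

CD lower bound = 6, actual |A + B| = 8.


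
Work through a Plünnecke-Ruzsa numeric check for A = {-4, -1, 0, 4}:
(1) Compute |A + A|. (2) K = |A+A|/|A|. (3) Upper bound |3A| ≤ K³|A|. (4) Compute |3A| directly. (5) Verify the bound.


|A| = 4.
Step 1: Compute A + A by enumerating all 16 pairs.
A + A = {-8, -5, -4, -2, -1, 0, 3, 4, 8}, so |A + A| = 9.
Step 2: Doubling constant K = |A + A|/|A| = 9/4 = 9/4 ≈ 2.2500.
Step 3: Plünnecke-Ruzsa gives |3A| ≤ K³·|A| = (2.2500)³ · 4 ≈ 45.5625.
Step 4: Compute 3A = A + A + A directly by enumerating all triples (a,b,c) ∈ A³; |3A| = 16.
Step 5: Check 16 ≤ 45.5625? Yes ✓.

K = 9/4, Plünnecke-Ruzsa bound K³|A| ≈ 45.5625, |3A| = 16, inequality holds.


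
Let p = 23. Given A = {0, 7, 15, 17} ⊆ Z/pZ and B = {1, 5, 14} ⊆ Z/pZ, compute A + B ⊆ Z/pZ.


Work in Z/23Z: reduce every sum a + b modulo 23.
Enumerate all 12 pairs:
a = 0: 0+1=1, 0+5=5, 0+14=14
a = 7: 7+1=8, 7+5=12, 7+14=21
a = 15: 15+1=16, 15+5=20, 15+14=6
a = 17: 17+1=18, 17+5=22, 17+14=8
Distinct residues collected: {1, 5, 6, 8, 12, 14, 16, 18, 20, 21, 22}
|A + B| = 11 (out of 23 total residues).

A + B = {1, 5, 6, 8, 12, 14, 16, 18, 20, 21, 22}


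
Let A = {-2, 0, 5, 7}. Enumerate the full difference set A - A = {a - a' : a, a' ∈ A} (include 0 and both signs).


A - A = {a - a' : a, a' ∈ A}.
Compute a - a' for each ordered pair (a, a'):
a = -2: -2--2=0, -2-0=-2, -2-5=-7, -2-7=-9
a = 0: 0--2=2, 0-0=0, 0-5=-5, 0-7=-7
a = 5: 5--2=7, 5-0=5, 5-5=0, 5-7=-2
a = 7: 7--2=9, 7-0=7, 7-5=2, 7-7=0
Collecting distinct values (and noting 0 appears from a-a):
A - A = {-9, -7, -5, -2, 0, 2, 5, 7, 9}
|A - A| = 9

A - A = {-9, -7, -5, -2, 0, 2, 5, 7, 9}


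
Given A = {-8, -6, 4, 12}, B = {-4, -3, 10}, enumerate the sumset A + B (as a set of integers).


A + B = {a + b : a ∈ A, b ∈ B}.
Enumerate all |A|·|B| = 4·3 = 12 pairs (a, b) and collect distinct sums.
a = -8: -8+-4=-12, -8+-3=-11, -8+10=2
a = -6: -6+-4=-10, -6+-3=-9, -6+10=4
a = 4: 4+-4=0, 4+-3=1, 4+10=14
a = 12: 12+-4=8, 12+-3=9, 12+10=22
Collecting distinct sums: A + B = {-12, -11, -10, -9, 0, 1, 2, 4, 8, 9, 14, 22}
|A + B| = 12

A + B = {-12, -11, -10, -9, 0, 1, 2, 4, 8, 9, 14, 22}


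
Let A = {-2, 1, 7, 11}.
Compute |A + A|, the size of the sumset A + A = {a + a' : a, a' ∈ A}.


A + A = {a + a' : a, a' ∈ A}; |A| = 4.
General bounds: 2|A| - 1 ≤ |A + A| ≤ |A|(|A|+1)/2, i.e. 7 ≤ |A + A| ≤ 10.
Lower bound 2|A|-1 is attained iff A is an arithmetic progression.
Enumerate sums a + a' for a ≤ a' (symmetric, so this suffices):
a = -2: -2+-2=-4, -2+1=-1, -2+7=5, -2+11=9
a = 1: 1+1=2, 1+7=8, 1+11=12
a = 7: 7+7=14, 7+11=18
a = 11: 11+11=22
Distinct sums: {-4, -1, 2, 5, 8, 9, 12, 14, 18, 22}
|A + A| = 10

|A + A| = 10


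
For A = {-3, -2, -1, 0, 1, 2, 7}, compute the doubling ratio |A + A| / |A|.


|A| = 7.
Compute A + A by enumerating all 49 pairs.
A + A = {-6, -5, -4, -3, -2, -1, 0, 1, 2, 3, 4, 5, 6, 7, 8, 9, 14}, so |A + A| = 17.
K = |A + A| / |A| = 17/7 (already in lowest terms) ≈ 2.4286.
Reference: AP of size 7 gives K = 13/7 ≈ 1.8571; a fully generic set of size 7 gives K ≈ 4.0000.

|A| = 7, |A + A| = 17, K = 17/7.


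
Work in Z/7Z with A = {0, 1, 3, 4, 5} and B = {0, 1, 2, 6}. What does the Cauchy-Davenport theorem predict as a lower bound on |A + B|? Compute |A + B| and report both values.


Cauchy-Davenport: |A + B| ≥ min(p, |A| + |B| - 1) for A, B nonempty in Z/pZ.
|A| = 5, |B| = 4, p = 7.
CD lower bound = min(7, 5 + 4 - 1) = min(7, 8) = 7.
Compute A + B mod 7 directly:
a = 0: 0+0=0, 0+1=1, 0+2=2, 0+6=6
a = 1: 1+0=1, 1+1=2, 1+2=3, 1+6=0
a = 3: 3+0=3, 3+1=4, 3+2=5, 3+6=2
a = 4: 4+0=4, 4+1=5, 4+2=6, 4+6=3
a = 5: 5+0=5, 5+1=6, 5+2=0, 5+6=4
A + B = {0, 1, 2, 3, 4, 5, 6}, so |A + B| = 7.
Verify: 7 ≥ 7? Yes ✓.

CD lower bound = 7, actual |A + B| = 7.


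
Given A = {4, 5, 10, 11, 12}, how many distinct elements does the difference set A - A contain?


A - A = {a - a' : a, a' ∈ A}; |A| = 5.
Bounds: 2|A|-1 ≤ |A - A| ≤ |A|² - |A| + 1, i.e. 9 ≤ |A - A| ≤ 21.
Note: 0 ∈ A - A always (from a - a). The set is symmetric: if d ∈ A - A then -d ∈ A - A.
Enumerate nonzero differences d = a - a' with a > a' (then include -d):
Positive differences: {1, 2, 5, 6, 7, 8}
Full difference set: {0} ∪ (positive diffs) ∪ (negative diffs).
|A - A| = 1 + 2·6 = 13 (matches direct enumeration: 13).

|A - A| = 13


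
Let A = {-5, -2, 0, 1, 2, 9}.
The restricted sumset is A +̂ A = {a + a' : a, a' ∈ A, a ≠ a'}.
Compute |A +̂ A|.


Restricted sumset: A +̂ A = {a + a' : a ∈ A, a' ∈ A, a ≠ a'}.
Equivalently, take A + A and drop any sum 2a that is achievable ONLY as a + a for a ∈ A (i.e. sums representable only with equal summands).
Enumerate pairs (a, a') with a < a' (symmetric, so each unordered pair gives one sum; this covers all a ≠ a'):
  -5 + -2 = -7
  -5 + 0 = -5
  -5 + 1 = -4
  -5 + 2 = -3
  -5 + 9 = 4
  -2 + 0 = -2
  -2 + 1 = -1
  -2 + 2 = 0
  -2 + 9 = 7
  0 + 1 = 1
  0 + 2 = 2
  0 + 9 = 9
  1 + 2 = 3
  1 + 9 = 10
  2 + 9 = 11
Collected distinct sums: {-7, -5, -4, -3, -2, -1, 0, 1, 2, 3, 4, 7, 9, 10, 11}
|A +̂ A| = 15
(Reference bound: |A +̂ A| ≥ 2|A| - 3 for |A| ≥ 2, with |A| = 6 giving ≥ 9.)

|A +̂ A| = 15


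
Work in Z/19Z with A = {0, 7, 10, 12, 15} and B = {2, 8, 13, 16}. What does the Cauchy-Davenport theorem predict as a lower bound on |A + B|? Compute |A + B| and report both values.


Cauchy-Davenport: |A + B| ≥ min(p, |A| + |B| - 1) for A, B nonempty in Z/pZ.
|A| = 5, |B| = 4, p = 19.
CD lower bound = min(19, 5 + 4 - 1) = min(19, 8) = 8.
Compute A + B mod 19 directly:
a = 0: 0+2=2, 0+8=8, 0+13=13, 0+16=16
a = 7: 7+2=9, 7+8=15, 7+13=1, 7+16=4
a = 10: 10+2=12, 10+8=18, 10+13=4, 10+16=7
a = 12: 12+2=14, 12+8=1, 12+13=6, 12+16=9
a = 15: 15+2=17, 15+8=4, 15+13=9, 15+16=12
A + B = {1, 2, 4, 6, 7, 8, 9, 12, 13, 14, 15, 16, 17, 18}, so |A + B| = 14.
Verify: 14 ≥ 8? Yes ✓.

CD lower bound = 8, actual |A + B| = 14.


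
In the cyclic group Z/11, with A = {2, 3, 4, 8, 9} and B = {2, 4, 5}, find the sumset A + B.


Work in Z/11Z: reduce every sum a + b modulo 11.
Enumerate all 15 pairs:
a = 2: 2+2=4, 2+4=6, 2+5=7
a = 3: 3+2=5, 3+4=7, 3+5=8
a = 4: 4+2=6, 4+4=8, 4+5=9
a = 8: 8+2=10, 8+4=1, 8+5=2
a = 9: 9+2=0, 9+4=2, 9+5=3
Distinct residues collected: {0, 1, 2, 3, 4, 5, 6, 7, 8, 9, 10}
|A + B| = 11 (out of 11 total residues).

A + B = {0, 1, 2, 3, 4, 5, 6, 7, 8, 9, 10}


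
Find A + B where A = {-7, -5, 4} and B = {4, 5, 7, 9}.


A + B = {a + b : a ∈ A, b ∈ B}.
Enumerate all |A|·|B| = 3·4 = 12 pairs (a, b) and collect distinct sums.
a = -7: -7+4=-3, -7+5=-2, -7+7=0, -7+9=2
a = -5: -5+4=-1, -5+5=0, -5+7=2, -5+9=4
a = 4: 4+4=8, 4+5=9, 4+7=11, 4+9=13
Collecting distinct sums: A + B = {-3, -2, -1, 0, 2, 4, 8, 9, 11, 13}
|A + B| = 10

A + B = {-3, -2, -1, 0, 2, 4, 8, 9, 11, 13}


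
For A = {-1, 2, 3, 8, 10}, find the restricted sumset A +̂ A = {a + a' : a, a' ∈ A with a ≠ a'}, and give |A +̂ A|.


Restricted sumset: A +̂ A = {a + a' : a ∈ A, a' ∈ A, a ≠ a'}.
Equivalently, take A + A and drop any sum 2a that is achievable ONLY as a + a for a ∈ A (i.e. sums representable only with equal summands).
Enumerate pairs (a, a') with a < a' (symmetric, so each unordered pair gives one sum; this covers all a ≠ a'):
  -1 + 2 = 1
  -1 + 3 = 2
  -1 + 8 = 7
  -1 + 10 = 9
  2 + 3 = 5
  2 + 8 = 10
  2 + 10 = 12
  3 + 8 = 11
  3 + 10 = 13
  8 + 10 = 18
Collected distinct sums: {1, 2, 5, 7, 9, 10, 11, 12, 13, 18}
|A +̂ A| = 10
(Reference bound: |A +̂ A| ≥ 2|A| - 3 for |A| ≥ 2, with |A| = 5 giving ≥ 7.)

|A +̂ A| = 10


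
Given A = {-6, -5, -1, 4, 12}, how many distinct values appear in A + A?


A + A = {a + a' : a, a' ∈ A}; |A| = 5.
General bounds: 2|A| - 1 ≤ |A + A| ≤ |A|(|A|+1)/2, i.e. 9 ≤ |A + A| ≤ 15.
Lower bound 2|A|-1 is attained iff A is an arithmetic progression.
Enumerate sums a + a' for a ≤ a' (symmetric, so this suffices):
a = -6: -6+-6=-12, -6+-5=-11, -6+-1=-7, -6+4=-2, -6+12=6
a = -5: -5+-5=-10, -5+-1=-6, -5+4=-1, -5+12=7
a = -1: -1+-1=-2, -1+4=3, -1+12=11
a = 4: 4+4=8, 4+12=16
a = 12: 12+12=24
Distinct sums: {-12, -11, -10, -7, -6, -2, -1, 3, 6, 7, 8, 11, 16, 24}
|A + A| = 14

|A + A| = 14


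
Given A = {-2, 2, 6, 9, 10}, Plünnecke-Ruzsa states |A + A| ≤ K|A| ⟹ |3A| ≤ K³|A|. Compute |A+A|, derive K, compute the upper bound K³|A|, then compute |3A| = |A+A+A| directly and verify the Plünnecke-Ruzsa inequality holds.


|A| = 5.
Step 1: Compute A + A by enumerating all 25 pairs.
A + A = {-4, 0, 4, 7, 8, 11, 12, 15, 16, 18, 19, 20}, so |A + A| = 12.
Step 2: Doubling constant K = |A + A|/|A| = 12/5 = 12/5 ≈ 2.4000.
Step 3: Plünnecke-Ruzsa gives |3A| ≤ K³·|A| = (2.4000)³ · 5 ≈ 69.1200.
Step 4: Compute 3A = A + A + A directly by enumerating all triples (a,b,c) ∈ A³; |3A| = 22.
Step 5: Check 22 ≤ 69.1200? Yes ✓.

K = 12/5, Plünnecke-Ruzsa bound K³|A| ≈ 69.1200, |3A| = 22, inequality holds.


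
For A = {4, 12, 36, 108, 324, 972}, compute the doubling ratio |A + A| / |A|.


|A| = 6.
Compute A + A by enumerating all 36 pairs.
A + A = {8, 16, 24, 40, 48, 72, 112, 120, 144, 216, 328, 336, 360, 432, 648, 976, 984, 1008, 1080, 1296, 1944}, so |A + A| = 21.
K = |A + A| / |A| = 21/6 = 7/2 ≈ 3.5000.
Reference: AP of size 6 gives K = 11/6 ≈ 1.8333; a fully generic set of size 6 gives K ≈ 3.5000.

|A| = 6, |A + A| = 21, K = 21/6 = 7/2.


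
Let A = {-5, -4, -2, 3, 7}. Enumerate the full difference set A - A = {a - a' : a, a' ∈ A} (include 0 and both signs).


A - A = {a - a' : a, a' ∈ A}.
Compute a - a' for each ordered pair (a, a'):
a = -5: -5--5=0, -5--4=-1, -5--2=-3, -5-3=-8, -5-7=-12
a = -4: -4--5=1, -4--4=0, -4--2=-2, -4-3=-7, -4-7=-11
a = -2: -2--5=3, -2--4=2, -2--2=0, -2-3=-5, -2-7=-9
a = 3: 3--5=8, 3--4=7, 3--2=5, 3-3=0, 3-7=-4
a = 7: 7--5=12, 7--4=11, 7--2=9, 7-3=4, 7-7=0
Collecting distinct values (and noting 0 appears from a-a):
A - A = {-12, -11, -9, -8, -7, -5, -4, -3, -2, -1, 0, 1, 2, 3, 4, 5, 7, 8, 9, 11, 12}
|A - A| = 21

A - A = {-12, -11, -9, -8, -7, -5, -4, -3, -2, -1, 0, 1, 2, 3, 4, 5, 7, 8, 9, 11, 12}


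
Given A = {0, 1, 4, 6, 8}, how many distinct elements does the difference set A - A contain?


A - A = {a - a' : a, a' ∈ A}; |A| = 5.
Bounds: 2|A|-1 ≤ |A - A| ≤ |A|² - |A| + 1, i.e. 9 ≤ |A - A| ≤ 21.
Note: 0 ∈ A - A always (from a - a). The set is symmetric: if d ∈ A - A then -d ∈ A - A.
Enumerate nonzero differences d = a - a' with a > a' (then include -d):
Positive differences: {1, 2, 3, 4, 5, 6, 7, 8}
Full difference set: {0} ∪ (positive diffs) ∪ (negative diffs).
|A - A| = 1 + 2·8 = 17 (matches direct enumeration: 17).

|A - A| = 17


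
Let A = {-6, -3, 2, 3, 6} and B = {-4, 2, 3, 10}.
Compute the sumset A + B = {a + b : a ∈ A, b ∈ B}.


A + B = {a + b : a ∈ A, b ∈ B}.
Enumerate all |A|·|B| = 5·4 = 20 pairs (a, b) and collect distinct sums.
a = -6: -6+-4=-10, -6+2=-4, -6+3=-3, -6+10=4
a = -3: -3+-4=-7, -3+2=-1, -3+3=0, -3+10=7
a = 2: 2+-4=-2, 2+2=4, 2+3=5, 2+10=12
a = 3: 3+-4=-1, 3+2=5, 3+3=6, 3+10=13
a = 6: 6+-4=2, 6+2=8, 6+3=9, 6+10=16
Collecting distinct sums: A + B = {-10, -7, -4, -3, -2, -1, 0, 2, 4, 5, 6, 7, 8, 9, 12, 13, 16}
|A + B| = 17

A + B = {-10, -7, -4, -3, -2, -1, 0, 2, 4, 5, 6, 7, 8, 9, 12, 13, 16}
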